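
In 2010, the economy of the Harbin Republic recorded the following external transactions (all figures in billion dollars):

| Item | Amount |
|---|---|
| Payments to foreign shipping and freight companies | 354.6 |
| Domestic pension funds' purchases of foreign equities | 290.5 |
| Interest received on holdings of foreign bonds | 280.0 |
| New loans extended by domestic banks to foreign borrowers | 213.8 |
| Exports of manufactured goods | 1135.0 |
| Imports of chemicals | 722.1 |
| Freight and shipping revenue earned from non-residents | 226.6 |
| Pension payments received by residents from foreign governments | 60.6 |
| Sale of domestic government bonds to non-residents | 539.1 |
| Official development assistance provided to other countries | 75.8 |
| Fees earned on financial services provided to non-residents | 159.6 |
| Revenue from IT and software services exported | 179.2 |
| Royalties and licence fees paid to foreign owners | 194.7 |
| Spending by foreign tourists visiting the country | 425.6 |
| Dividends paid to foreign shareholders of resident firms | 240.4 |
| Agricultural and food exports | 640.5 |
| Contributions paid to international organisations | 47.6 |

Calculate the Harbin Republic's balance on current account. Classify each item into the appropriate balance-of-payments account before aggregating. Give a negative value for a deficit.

Goods: -722.1 + 640.5 + 1135.0 = 1053.4
Services: -194.7 + 425.6 + 179.2 + 226.6 - 354.6 + 159.6 = 441.7
Primary income: 280.0 - 240.4 = 39.6
Secondary income: -47.6 + 60.6 - 75.8 = -62.8
Current account = 1053.4 + 441.7 + 39.6 + (-62.8) = 1471.9
(Excluded from the current account — financial account: domestic pension funds' purchases of foreign equities 290.5, new loans extended by domestic banks to foreign borrowers 213.8, sale of domestic government bonds to non-residents 539.1.)

1471.9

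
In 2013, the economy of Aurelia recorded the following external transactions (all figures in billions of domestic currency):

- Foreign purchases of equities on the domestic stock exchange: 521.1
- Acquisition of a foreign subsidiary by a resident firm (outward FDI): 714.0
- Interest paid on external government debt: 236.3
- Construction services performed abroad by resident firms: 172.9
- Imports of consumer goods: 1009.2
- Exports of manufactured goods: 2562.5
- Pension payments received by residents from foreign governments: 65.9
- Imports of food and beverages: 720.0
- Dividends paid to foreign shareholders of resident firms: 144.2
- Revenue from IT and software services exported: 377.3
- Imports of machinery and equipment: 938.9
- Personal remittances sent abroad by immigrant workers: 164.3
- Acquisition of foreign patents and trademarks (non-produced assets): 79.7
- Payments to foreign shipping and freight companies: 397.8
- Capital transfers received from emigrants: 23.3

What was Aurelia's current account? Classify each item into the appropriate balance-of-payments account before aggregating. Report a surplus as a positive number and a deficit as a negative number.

Goods: -720.0 - 938.9 + 2562.5 - 1009.2 = -105.6
Services: 172.9 + 377.3 - 397.8 = 152.4
Primary income: -236.3 - 144.2 = -380.5
Secondary income: 65.9 - 164.3 = -98.4
Current account = (-105.6) + 152.4 + (-380.5) + (-98.4) = -432.1
(Excluded from the current account — financial account: foreign purchases of equities on the domestic stock exchange 521.1, acquisition of a foreign subsidiary by a resident firm (outward FDI) 714.0; capital account: acquisition of foreign patents and trademarks (non-produced assets) 79.7, capital transfers received from emigrants 23.3.)

-432.1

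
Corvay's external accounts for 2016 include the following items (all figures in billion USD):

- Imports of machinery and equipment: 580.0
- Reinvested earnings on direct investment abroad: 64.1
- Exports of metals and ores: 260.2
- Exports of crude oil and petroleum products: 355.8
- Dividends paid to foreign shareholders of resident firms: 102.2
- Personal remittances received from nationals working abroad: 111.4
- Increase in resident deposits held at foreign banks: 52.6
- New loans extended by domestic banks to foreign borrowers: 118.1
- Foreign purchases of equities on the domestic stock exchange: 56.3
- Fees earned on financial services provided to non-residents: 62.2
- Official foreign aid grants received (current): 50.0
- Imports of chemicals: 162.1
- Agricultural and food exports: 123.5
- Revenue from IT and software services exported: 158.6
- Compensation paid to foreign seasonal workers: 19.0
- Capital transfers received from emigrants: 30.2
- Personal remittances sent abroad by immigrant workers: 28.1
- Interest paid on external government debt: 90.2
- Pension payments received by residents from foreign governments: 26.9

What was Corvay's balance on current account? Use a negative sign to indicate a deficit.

231.1

Goods: 355.8 - 162.1 + 123.5 + 260.2 - 580.0 = -2.6
Services: 158.6 + 62.2 = 220.8
Primary income: -102.2 + 64.1 - 90.2 - 19.0 = -147.3
Secondary income: -28.1 + 26.9 + 111.4 + 50.0 = 160.2
Current account = (-2.6) + 220.8 + (-147.3) + 160.2 = 231.1
(Excluded from the current account — financial account: increase in resident deposits held at foreign banks 52.6, new loans extended by domestic banks to foreign borrowers 118.1, foreign purchases of equities on the domestic stock exchange 56.3; capital account: capital transfers received from emigrants 30.2.)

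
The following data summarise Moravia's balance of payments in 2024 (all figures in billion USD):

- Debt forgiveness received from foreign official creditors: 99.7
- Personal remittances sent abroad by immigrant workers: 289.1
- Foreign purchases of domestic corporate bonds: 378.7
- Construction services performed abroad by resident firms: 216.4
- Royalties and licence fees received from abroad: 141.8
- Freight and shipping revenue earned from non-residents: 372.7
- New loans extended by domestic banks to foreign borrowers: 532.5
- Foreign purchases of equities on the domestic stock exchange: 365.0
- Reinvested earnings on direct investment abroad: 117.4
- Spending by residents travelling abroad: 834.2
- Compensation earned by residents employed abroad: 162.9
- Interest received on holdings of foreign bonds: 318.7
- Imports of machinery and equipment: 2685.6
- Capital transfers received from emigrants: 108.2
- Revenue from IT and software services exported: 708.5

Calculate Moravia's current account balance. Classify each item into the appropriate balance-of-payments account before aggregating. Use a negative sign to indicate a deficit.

Goods: -2685.6
Services: -834.2 + 141.8 + 216.4 + 372.7 + 708.5 = 605.2
Primary income: 162.9 + 117.4 + 318.7 = 599.0
Secondary income: -289.1
Current account = (-2685.6) + 605.2 + 599.0 + (-289.1) = -1770.5
(Excluded from the current account — capital account: debt forgiveness received from foreign official creditors 99.7, capital transfers received from emigrants 108.2; financial account: foreign purchases of domestic corporate bonds 378.7, new loans extended by domestic banks to foreign borrowers 532.5, foreign purchases of equities on the domestic stock exchange 365.0.)

-1770.5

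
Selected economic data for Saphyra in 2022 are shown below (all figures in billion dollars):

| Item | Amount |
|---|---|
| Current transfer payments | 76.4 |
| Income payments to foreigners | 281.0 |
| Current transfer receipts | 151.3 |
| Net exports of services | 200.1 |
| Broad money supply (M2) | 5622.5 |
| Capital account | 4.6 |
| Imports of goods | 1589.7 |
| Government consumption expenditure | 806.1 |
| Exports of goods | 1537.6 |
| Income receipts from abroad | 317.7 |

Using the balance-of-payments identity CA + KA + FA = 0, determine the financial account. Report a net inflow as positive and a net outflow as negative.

-264.2

Goods balance = 1537.6 - 1589.7 = -52.1
Services balance = 200.1
Trade balance (goods + services) = -52.1 + 200.1 = 148.0
Net primary income = 317.7 - 281.0 = 36.7
Net secondary income = 151.3 - 76.4 = 74.9
Current account = 148.0 + 36.7 + 74.9 = 259.6
Financial account = -(259.6 + 4.6) = -264.2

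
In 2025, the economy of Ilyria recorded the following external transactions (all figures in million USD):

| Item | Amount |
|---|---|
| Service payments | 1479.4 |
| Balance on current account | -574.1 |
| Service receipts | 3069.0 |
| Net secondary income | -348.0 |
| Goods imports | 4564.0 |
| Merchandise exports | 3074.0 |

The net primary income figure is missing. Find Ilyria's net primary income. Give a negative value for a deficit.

-325.7

Current account = goods balance + services balance + net primary income + net secondary income
Sum of the known components = -248.4
Net primary income = CA - (known components) = -574.1 - (-248.4) = -325.7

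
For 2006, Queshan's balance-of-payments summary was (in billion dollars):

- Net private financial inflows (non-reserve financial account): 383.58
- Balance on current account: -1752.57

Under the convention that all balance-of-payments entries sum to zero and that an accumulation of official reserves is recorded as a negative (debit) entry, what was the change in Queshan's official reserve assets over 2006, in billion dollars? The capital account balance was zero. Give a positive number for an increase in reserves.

Official reserve transactions balance = -((-1752.57) + 383.58) = 1368.99
An accumulation of reserves is recorded as a debit (negative entry), so the change in the stock of reserves is the negative of that balance.
Change in official reserves = -(1368.99) = -1368.99

-1368.99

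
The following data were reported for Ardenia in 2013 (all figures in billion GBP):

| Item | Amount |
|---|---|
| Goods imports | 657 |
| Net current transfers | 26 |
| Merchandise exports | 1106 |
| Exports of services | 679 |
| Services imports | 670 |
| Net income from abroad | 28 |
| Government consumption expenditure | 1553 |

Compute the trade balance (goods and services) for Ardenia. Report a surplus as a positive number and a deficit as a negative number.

458

Goods balance = 1106 - 657 = 449
Services balance = 679 - 670 = 9
Trade balance (goods + services) = 449 + 9 = 458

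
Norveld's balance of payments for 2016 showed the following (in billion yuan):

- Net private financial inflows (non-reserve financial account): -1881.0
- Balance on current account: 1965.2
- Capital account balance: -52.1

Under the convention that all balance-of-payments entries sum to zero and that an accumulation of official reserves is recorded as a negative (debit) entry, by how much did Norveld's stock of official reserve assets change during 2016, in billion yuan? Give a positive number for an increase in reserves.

Official reserve transactions balance = -(1965.2 + (-52.1) + (-1881.0)) = -32.1
An accumulation of reserves is recorded as a debit (negative entry), so the change in the stock of reserves is the negative of that balance.
Change in official reserves = -(-32.1) = 32.1

32.1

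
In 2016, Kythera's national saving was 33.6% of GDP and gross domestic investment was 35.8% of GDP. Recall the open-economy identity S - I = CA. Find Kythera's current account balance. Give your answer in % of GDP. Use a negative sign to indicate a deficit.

S - I = CA (net lending to the rest of the world).
CA = S - I = 33.6 - 35.8 = -2.2

-2.2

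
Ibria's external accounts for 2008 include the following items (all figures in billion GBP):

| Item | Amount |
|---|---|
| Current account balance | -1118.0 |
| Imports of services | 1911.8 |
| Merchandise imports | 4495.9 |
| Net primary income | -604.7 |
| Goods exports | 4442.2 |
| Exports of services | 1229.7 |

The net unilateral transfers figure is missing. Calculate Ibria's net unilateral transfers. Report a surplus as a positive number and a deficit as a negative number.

222.5

Current account = goods balance + services balance + net primary income + net secondary income
Sum of the known components = -1340.5
Net unilateral transfers = CA - (known components) = -1118.0 - (-1340.5) = 222.5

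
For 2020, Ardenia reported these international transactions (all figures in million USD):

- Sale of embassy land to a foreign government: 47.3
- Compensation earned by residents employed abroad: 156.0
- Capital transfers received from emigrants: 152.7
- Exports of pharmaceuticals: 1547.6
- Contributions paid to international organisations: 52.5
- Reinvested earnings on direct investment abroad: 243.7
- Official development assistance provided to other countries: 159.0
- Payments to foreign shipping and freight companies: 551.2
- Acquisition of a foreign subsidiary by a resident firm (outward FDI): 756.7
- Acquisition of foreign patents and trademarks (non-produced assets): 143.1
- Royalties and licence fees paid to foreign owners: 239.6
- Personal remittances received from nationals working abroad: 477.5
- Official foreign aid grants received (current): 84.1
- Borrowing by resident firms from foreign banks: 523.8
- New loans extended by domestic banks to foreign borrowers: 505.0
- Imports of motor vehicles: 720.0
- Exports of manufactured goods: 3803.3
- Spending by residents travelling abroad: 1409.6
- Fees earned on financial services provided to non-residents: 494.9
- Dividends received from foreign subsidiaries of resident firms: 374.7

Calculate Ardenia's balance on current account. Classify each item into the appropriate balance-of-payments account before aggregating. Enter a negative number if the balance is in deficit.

Goods: 3803.3 + 1547.6 - 720.0 = 4630.9
Services: -551.2 - 1409.6 + 494.9 - 239.6 = -1705.5
Primary income: 156.0 + 374.7 + 243.7 = 774.4
Secondary income: -52.5 + 84.1 + 477.5 - 159.0 = 350.1
Current account = 4630.9 + (-1705.5) + 774.4 + 350.1 = 4049.9
(Excluded from the current account — capital account: sale of embassy land to a foreign government 47.3, capital transfers received from emigrants 152.7, acquisition of foreign patents and trademarks (non-produced assets) 143.1; financial account: acquisition of a foreign subsidiary by a resident firm (outward FDI) 756.7, borrowing by resident firms from foreign banks 523.8, new loans extended by domestic banks to foreign borrowers 505.0.)

4049.9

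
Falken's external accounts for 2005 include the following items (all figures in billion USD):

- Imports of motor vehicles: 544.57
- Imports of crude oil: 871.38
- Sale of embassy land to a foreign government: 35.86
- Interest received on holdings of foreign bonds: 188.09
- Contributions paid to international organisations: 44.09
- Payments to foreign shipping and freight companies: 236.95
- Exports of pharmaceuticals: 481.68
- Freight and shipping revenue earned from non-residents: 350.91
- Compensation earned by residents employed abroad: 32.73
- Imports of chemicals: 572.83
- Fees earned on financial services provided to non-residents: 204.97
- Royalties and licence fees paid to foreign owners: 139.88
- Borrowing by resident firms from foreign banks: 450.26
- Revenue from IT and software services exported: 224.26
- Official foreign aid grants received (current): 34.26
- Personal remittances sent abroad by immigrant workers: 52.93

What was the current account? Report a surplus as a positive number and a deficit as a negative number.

Goods: -871.38 - 572.83 - 544.57 + 481.68 = -1507.10
Services: -139.88 - 236.95 + 204.97 + 224.26 + 350.91 = 403.31
Primary income: 32.73 + 188.09 = 220.82
Secondary income: -44.09 + 34.26 - 52.93 = -62.76
Current account = (-1507.10) + 403.31 + 220.82 + (-62.76) = -945.73
(Excluded from the current account — capital account: sale of embassy land to a foreign government 35.86; financial account: borrowing by resident firms from foreign banks 450.26.)

-945.73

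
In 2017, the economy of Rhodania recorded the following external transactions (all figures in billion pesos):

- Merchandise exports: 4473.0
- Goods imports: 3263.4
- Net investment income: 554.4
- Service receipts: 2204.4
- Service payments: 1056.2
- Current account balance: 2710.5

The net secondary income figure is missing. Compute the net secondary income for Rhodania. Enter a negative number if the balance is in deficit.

Current account = goods balance + services balance + net primary income + net secondary income
Sum of the known components = 2912.2
Net secondary income = CA - (known components) = 2710.5 - 2912.2 = -201.7

-201.7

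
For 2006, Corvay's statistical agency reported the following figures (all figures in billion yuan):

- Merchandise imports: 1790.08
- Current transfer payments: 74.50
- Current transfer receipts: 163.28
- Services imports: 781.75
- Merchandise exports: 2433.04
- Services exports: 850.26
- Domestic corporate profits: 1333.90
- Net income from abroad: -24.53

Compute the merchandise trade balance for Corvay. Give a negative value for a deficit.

Goods balance = 2433.04 - 1790.08 = 642.96

642.96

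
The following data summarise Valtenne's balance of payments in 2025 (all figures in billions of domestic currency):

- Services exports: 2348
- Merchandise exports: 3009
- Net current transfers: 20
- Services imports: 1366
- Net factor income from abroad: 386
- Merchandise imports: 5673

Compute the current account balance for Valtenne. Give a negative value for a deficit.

Goods balance = 3009 - 5673 = -2664
Services balance = 2348 - 1366 = 982
Trade balance (goods + services) = -2664 + 982 = -1682
Net primary income = 386
Net secondary income = 20
Current account = -1682 + 386 + 20 = -1276

-1276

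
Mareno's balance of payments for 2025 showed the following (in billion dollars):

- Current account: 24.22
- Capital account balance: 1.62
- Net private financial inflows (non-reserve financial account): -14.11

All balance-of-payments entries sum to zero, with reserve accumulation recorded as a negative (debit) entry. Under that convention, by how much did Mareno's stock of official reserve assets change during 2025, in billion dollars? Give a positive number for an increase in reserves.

11.73

Official reserve transactions balance = -(24.22 + 1.62 + (-14.11)) = -11.73
An accumulation of reserves is recorded as a debit (negative entry), so the change in the stock of reserves is the negative of that balance.
Change in official reserves = -(-11.73) = 11.73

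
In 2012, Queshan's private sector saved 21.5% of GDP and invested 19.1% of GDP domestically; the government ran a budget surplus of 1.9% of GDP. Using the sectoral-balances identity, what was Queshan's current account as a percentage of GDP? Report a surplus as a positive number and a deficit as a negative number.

4.3

By the sectoral-balances identity, CA = (S_private - I) + (T - G).
Private balance = 21.5 - 19.1 = 2.4
Government balance (T - G) = 1.9
CA = 2.4 + 1.9 = 4.3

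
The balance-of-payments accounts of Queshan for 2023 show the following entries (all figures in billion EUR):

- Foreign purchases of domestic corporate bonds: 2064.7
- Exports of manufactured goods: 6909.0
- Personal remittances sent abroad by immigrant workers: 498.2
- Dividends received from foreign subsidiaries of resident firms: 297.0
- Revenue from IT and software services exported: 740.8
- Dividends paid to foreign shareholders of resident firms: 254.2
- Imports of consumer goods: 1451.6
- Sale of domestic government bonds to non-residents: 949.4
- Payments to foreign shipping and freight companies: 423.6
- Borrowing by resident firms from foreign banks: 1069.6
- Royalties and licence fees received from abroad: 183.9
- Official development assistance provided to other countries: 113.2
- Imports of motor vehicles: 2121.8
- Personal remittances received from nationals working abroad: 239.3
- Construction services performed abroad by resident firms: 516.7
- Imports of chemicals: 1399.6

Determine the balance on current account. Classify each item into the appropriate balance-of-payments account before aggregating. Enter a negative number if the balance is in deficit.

Goods: -1451.6 - 2121.8 + 6909.0 - 1399.6 = 1936.0
Services: 183.9 + 516.7 + 740.8 - 423.6 = 1017.8
Primary income: -254.2 + 297.0 = 42.8
Secondary income: -113.2 + 239.3 - 498.2 = -372.1
Current account = 1936.0 + 1017.8 + 42.8 + (-372.1) = 2624.5
(Excluded from the current account — financial account: foreign purchases of domestic corporate bonds 2064.7, sale of domestic government bonds to non-residents 949.4, borrowing by resident firms from foreign banks 1069.6.)

2624.5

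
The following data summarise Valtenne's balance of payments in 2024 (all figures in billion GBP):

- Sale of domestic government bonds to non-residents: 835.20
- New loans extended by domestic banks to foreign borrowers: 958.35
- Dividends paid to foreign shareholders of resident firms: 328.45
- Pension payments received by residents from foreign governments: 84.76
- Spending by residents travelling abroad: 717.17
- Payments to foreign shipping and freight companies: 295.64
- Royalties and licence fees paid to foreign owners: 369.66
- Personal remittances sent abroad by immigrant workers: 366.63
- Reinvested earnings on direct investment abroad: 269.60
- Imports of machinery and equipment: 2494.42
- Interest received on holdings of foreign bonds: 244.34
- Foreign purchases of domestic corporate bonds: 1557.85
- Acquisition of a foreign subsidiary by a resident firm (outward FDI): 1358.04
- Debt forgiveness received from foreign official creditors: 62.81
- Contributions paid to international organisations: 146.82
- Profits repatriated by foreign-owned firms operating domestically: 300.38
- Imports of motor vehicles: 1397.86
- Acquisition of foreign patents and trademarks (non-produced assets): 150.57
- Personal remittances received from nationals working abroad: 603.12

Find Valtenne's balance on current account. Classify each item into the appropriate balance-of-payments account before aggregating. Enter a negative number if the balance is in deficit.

Goods: -2494.42 - 1397.86 = -3892.28
Services: -295.64 - 369.66 - 717.17 = -1382.47
Primary income: 269.60 - 300.38 + 244.34 - 328.45 = -114.89
Secondary income: 84.76 + 603.12 - 146.82 - 366.63 = 174.43
Current account = (-3892.28) + (-1382.47) + (-114.89) + 174.43 = -5215.21
(Excluded from the current account — financial account: sale of domestic government bonds to non-residents 835.20, new loans extended by domestic banks to foreign borrowers 958.35, foreign purchases of domestic corporate bonds 1557.85, acquisition of a foreign subsidiary by a resident firm (outward FDI) 1358.04; capital account: debt forgiveness received from foreign official creditors 62.81, acquisition of foreign patents and trademarks (non-produced assets) 150.57.)

-5215.21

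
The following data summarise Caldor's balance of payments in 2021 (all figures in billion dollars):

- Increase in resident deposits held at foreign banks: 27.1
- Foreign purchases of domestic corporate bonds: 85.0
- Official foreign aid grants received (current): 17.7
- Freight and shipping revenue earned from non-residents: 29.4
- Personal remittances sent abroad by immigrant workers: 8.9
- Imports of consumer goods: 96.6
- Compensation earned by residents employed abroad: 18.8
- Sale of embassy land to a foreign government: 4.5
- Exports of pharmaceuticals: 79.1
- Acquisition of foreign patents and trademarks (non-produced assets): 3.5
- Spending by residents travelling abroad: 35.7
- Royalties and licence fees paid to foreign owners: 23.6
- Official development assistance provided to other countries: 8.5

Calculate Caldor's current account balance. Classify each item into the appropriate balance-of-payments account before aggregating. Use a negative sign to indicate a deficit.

Goods: 79.1 - 96.6 = -17.5
Services: -23.6 - 35.7 + 29.4 = -29.9
Primary income: 18.8
Secondary income: 17.7 - 8.9 - 8.5 = 0.3
Current account = (-17.5) + (-29.9) + 18.8 + 0.3 = -28.3
(Excluded from the current account — financial account: increase in resident deposits held at foreign banks 27.1, foreign purchases of domestic corporate bonds 85.0; capital account: sale of embassy land to a foreign government 4.5, acquisition of foreign patents and trademarks (non-produced assets) 3.5.)

-28.3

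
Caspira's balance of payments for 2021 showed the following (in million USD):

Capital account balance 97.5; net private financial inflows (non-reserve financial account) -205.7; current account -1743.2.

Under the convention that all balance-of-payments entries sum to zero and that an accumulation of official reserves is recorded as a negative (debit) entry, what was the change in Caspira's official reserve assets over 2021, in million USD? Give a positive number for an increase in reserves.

Official reserve transactions balance = -((-1743.2) + 97.5 + (-205.7)) = 1851.4
An accumulation of reserves is recorded as a debit (negative entry), so the change in the stock of reserves is the negative of that balance.
Change in official reserves = -(1851.4) = -1851.4

-1851.4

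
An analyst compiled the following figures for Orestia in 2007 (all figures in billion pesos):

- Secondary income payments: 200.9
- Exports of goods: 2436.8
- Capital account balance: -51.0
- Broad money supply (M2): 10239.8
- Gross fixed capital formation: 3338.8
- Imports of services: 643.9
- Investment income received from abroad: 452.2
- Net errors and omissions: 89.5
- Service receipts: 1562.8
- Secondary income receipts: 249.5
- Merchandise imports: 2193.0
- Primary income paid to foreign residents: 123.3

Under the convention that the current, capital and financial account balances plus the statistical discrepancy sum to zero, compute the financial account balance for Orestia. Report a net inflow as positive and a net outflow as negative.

Goods balance = 2436.8 - 2193.0 = 243.8
Services balance = 1562.8 - 643.9 = 918.9
Trade balance (goods + services) = 243.8 + 918.9 = 1162.7
Net primary income = 452.2 - 123.3 = 328.9
Net secondary income = 249.5 - 200.9 = 48.6
Current account = 1162.7 + 328.9 + 48.6 = 1540.2
Financial account = -(1540.2 + (-51.0) + 89.5) = -1578.7

-1578.7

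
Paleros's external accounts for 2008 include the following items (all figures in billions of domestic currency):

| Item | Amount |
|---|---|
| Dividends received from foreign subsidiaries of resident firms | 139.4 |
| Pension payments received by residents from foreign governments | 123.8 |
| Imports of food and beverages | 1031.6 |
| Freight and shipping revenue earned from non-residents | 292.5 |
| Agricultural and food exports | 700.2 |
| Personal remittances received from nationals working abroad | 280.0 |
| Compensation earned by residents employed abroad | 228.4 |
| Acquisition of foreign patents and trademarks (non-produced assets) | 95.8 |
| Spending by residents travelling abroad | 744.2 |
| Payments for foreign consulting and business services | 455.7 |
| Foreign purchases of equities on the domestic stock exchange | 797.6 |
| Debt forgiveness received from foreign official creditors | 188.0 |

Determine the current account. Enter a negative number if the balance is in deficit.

Goods: -1031.6 + 700.2 = -331.4
Services: -744.2 - 455.7 + 292.5 = -907.4
Primary income: 139.4 + 228.4 = 367.8
Secondary income: 280.0 + 123.8 = 403.8
Current account = (-331.4) + (-907.4) + 367.8 + 403.8 = -467.2
(Excluded from the current account — capital account: acquisition of foreign patents and trademarks (non-produced assets) 95.8, debt forgiveness received from foreign official creditors 188.0; financial account: foreign purchases of equities on the domestic stock exchange 797.6.)

-467.2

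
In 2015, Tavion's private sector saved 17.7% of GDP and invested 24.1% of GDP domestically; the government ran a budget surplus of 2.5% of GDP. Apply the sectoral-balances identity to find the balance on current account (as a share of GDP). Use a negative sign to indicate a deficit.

By the sectoral-balances identity, CA = (S_private - I) + (T - G).
Private balance = 17.7 - 24.1 = -6.4
Government balance (T - G) = 2.5
CA = -6.4 + 2.5 = -3.9

-3.9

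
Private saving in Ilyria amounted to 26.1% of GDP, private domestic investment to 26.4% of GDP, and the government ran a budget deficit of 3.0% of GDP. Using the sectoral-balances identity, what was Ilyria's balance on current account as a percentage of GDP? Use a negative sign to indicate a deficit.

By the sectoral-balances identity, CA = (S_private - I) + (T - G).
Private balance = 26.1 - 26.4 = -0.3
Government balance (T - G) = -3.0
CA = -0.3 + (-3.0) = -3.3

-3.3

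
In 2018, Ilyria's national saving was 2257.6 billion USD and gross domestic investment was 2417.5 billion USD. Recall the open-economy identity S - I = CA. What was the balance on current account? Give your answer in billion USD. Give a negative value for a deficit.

S - I = CA (net lending to the rest of the world).
CA = S - I = 2257.6 - 2417.5 = -159.9

-159.9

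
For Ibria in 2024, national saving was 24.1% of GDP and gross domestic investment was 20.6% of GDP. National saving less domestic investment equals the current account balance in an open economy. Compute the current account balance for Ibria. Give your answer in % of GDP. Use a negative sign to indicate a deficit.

CA = S - I = 24.1 - 20.6 = 3.5

3.5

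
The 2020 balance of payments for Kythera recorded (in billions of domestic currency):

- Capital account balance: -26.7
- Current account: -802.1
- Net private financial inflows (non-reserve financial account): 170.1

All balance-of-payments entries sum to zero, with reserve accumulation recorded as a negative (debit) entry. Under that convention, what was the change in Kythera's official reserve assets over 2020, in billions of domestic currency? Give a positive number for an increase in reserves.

-658.7

Official reserve transactions balance = -((-802.1) + (-26.7) + 170.1) = 658.7
An accumulation of reserves is recorded as a debit (negative entry), so the change in the stock of reserves is the negative of that balance.
Change in official reserves = -(658.7) = -658.7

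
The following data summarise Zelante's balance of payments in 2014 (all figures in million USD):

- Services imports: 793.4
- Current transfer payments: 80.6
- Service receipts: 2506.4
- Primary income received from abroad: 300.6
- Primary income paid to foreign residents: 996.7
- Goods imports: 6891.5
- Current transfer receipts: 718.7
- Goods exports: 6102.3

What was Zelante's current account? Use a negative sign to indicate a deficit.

865.8

Goods balance = 6102.3 - 6891.5 = -789.2
Services balance = 2506.4 - 793.4 = 1713.0
Trade balance (goods + services) = -789.2 + 1713.0 = 923.8
Net primary income = 300.6 - 996.7 = -696.1
Net secondary income = 718.7 - 80.6 = 638.1
Current account = 923.8 + (-696.1) + 638.1 = 865.8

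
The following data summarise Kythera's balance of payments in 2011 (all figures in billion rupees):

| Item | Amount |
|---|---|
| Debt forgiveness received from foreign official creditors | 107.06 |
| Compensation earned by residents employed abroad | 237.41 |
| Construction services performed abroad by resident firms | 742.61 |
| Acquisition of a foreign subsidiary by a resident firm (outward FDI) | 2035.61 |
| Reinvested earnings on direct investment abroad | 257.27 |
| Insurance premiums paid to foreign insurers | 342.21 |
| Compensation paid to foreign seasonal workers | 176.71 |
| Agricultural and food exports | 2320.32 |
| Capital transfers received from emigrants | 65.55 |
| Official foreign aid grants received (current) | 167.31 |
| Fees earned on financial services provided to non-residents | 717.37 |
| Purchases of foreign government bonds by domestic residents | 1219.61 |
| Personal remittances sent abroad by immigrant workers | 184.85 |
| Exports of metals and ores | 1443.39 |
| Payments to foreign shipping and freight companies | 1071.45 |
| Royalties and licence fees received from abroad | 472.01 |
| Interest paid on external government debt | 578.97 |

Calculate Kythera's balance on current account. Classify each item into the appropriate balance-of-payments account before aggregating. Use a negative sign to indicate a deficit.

Goods: 1443.39 + 2320.32 = 3763.71
Services: 742.61 - 1071.45 + 717.37 - 342.21 + 472.01 = 518.33
Primary income: 237.41 - 578.97 - 176.71 + 257.27 = -261.00
Secondary income: -184.85 + 167.31 = -17.54
Current account = 3763.71 + 518.33 + (-261.00) + (-17.54) = 4003.50
(Excluded from the current account — capital account: debt forgiveness received from foreign official creditors 107.06, capital transfers received from emigrants 65.55; financial account: acquisition of a foreign subsidiary by a resident firm (outward FDI) 2035.61, purchases of foreign government bonds by domestic residents 1219.61.)

4003.50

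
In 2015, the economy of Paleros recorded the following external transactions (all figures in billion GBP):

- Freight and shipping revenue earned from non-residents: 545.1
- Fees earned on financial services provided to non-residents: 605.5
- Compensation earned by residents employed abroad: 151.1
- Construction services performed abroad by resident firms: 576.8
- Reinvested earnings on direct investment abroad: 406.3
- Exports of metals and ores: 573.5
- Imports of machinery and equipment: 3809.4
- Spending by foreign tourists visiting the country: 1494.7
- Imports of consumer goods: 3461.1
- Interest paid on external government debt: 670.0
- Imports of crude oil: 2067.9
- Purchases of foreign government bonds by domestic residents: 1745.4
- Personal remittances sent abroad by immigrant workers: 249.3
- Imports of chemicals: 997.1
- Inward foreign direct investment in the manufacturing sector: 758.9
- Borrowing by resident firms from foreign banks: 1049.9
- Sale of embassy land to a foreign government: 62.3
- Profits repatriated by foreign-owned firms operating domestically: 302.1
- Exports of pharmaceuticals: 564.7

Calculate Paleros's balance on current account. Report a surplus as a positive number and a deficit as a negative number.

Goods: -2067.9 + 573.5 - 3461.1 - 3809.4 - 997.1 + 564.7 = -9197.3
Services: 576.8 + 1494.7 + 545.1 + 605.5 = 3222.1
Primary income: 151.1 - 670.0 - 302.1 + 406.3 = -414.7
Secondary income: -249.3
Current account = (-9197.3) + 3222.1 + (-414.7) + (-249.3) = -6639.2
(Excluded from the current account — financial account: purchases of foreign government bonds by domestic residents 1745.4, inward foreign direct investment in the manufacturing sector 758.9, borrowing by resident firms from foreign banks 1049.9; capital account: sale of embassy land to a foreign government 62.3.)

-6639.2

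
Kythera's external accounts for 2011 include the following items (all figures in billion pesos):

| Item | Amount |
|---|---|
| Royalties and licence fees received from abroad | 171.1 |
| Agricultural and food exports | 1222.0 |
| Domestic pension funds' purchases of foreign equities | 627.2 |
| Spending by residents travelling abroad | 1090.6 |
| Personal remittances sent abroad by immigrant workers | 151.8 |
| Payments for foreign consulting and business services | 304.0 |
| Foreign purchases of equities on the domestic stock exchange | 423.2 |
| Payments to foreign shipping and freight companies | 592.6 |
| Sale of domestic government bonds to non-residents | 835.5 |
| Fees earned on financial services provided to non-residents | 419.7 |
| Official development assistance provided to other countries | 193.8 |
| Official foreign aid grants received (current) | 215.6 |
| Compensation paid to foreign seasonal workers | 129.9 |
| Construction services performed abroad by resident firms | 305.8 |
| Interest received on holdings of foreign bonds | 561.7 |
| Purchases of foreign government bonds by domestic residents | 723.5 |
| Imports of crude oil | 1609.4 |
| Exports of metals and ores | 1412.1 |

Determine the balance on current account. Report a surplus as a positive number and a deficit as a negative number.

235.9

Goods: 1222.0 + 1412.1 - 1609.4 = 1024.7
Services: -1090.6 - 592.6 + 305.8 + 171.1 + 419.7 - 304.0 = -1090.6
Primary income: -129.9 + 561.7 = 431.8
Secondary income: 215.6 - 193.8 - 151.8 = -130.0
Current account = 1024.7 + (-1090.6) + 431.8 + (-130.0) = 235.9
(Excluded from the current account — financial account: domestic pension funds' purchases of foreign equities 627.2, foreign purchases of equities on the domestic stock exchange 423.2, sale of domestic government bonds to non-residents 835.5, purchases of foreign government bonds by domestic residents 723.5.)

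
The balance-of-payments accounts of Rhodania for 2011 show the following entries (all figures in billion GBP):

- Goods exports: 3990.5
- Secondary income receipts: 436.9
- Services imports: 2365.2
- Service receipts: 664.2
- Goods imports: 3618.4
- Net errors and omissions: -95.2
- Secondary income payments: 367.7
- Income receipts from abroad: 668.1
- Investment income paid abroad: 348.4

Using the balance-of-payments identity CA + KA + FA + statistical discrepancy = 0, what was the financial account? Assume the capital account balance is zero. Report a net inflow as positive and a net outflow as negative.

1035.2

Goods balance = 3990.5 - 3618.4 = 372.1
Services balance = 664.2 - 2365.2 = -1701.0
Trade balance (goods + services) = 372.1 + (-1701.0) = -1328.9
Net primary income = 668.1 - 348.4 = 319.7
Net secondary income = 436.9 - 367.7 = 69.2
Current account = -1328.9 + 319.7 + 69.2 = -940.0
Financial account = -(-940.0 + (-95.2)) = 1035.2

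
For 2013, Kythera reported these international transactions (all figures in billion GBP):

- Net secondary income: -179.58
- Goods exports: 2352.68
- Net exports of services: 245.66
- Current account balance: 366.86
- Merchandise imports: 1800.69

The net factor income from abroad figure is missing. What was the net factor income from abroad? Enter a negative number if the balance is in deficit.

Current account = goods balance + services balance + net primary income + net secondary income
Sum of the known components = 618.07
Net factor income from abroad = CA - (known components) = 366.86 - 618.07 = -251.21

-251.21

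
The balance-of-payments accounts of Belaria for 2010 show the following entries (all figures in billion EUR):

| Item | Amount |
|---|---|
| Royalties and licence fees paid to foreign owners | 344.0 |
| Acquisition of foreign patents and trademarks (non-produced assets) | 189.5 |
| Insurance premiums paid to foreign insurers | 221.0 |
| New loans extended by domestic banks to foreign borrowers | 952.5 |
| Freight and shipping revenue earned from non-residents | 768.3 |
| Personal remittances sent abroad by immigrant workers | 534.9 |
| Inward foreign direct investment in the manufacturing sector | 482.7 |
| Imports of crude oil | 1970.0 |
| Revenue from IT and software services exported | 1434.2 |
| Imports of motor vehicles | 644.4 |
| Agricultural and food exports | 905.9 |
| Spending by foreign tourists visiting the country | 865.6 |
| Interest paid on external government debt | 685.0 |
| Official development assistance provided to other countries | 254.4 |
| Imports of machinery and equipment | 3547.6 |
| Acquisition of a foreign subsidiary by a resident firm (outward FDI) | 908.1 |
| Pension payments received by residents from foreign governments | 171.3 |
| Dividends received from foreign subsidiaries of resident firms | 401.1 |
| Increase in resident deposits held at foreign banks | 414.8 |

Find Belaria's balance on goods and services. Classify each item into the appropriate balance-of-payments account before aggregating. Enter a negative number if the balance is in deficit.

-2753.0

Goods: -644.4 + 905.9 - 3547.6 - 1970.0 = -5256.1
Services: -344.0 + 865.6 - 221.0 + 768.3 + 1434.2 = 2503.1
Trade balance = -5256.1 + 2503.1 = -2753.0
(Excluded from the trade balance — capital account: acquisition of foreign patents and trademarks (non-produced assets) 189.5; financial account: new loans extended by domestic banks to foreign borrowers 952.5, inward foreign direct investment in the manufacturing sector 482.7, acquisition of a foreign subsidiary by a resident firm (outward FDI) 908.1, increase in resident deposits held at foreign banks 414.8; secondary income: personal remittances sent abroad by immigrant workers 534.9, official development assistance provided to other countries 254.4, pension payments received by residents from foreign governments 171.3; primary income: interest paid on external government debt 685.0, dividends received from foreign subsidiaries of resident firms 401.1.)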